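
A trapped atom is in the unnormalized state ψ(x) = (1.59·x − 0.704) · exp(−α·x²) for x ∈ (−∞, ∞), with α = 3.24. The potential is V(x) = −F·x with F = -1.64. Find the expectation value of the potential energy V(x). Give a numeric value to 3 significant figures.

⟨V⟩ = ∫ V(x)·|ψ|² dx / ∫|ψ|² dx.
Expand each integrand as polynomial × e^(−2αx²) and use ∫x^(2j)·e^(−2αx²) dx = (2j−1)!!/(4α)^j · √(π/(2α)), odd powers → 0; here √(π/(2α)) = 0.69629.
State is unnormalized: ∫|ψ|² dx = 0.48091, and ∫ψ*·V(x)·ψ dx = -0.19725, so ⟨V⟩ = -0.19725 / 0.48091.
⟨V⟩ = -0.41016.

-0.410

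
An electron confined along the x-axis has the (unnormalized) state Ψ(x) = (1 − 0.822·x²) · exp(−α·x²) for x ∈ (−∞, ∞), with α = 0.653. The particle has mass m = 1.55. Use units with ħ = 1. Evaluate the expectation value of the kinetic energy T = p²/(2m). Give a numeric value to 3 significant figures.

T = −(ħ²/2m) d²/dx², so ⟨T⟩ = −(ħ²/2m) ∫ Ψ*·Ψ'' dx / ∫|Ψ|² dx; with m = 1.55.
Expand each integrand as polynomial × e^(−2αx²) and use ∫x^(2j)·e^(−2αx²) dx = (2j−1)!!/(4α)^j · √(π/(2α)), odd powers → 0; here √(π/(2α)) = 1.5510. Differentiate with the product rule, d/dx e^(−αx²) = −2αx·e^(−αx²).
State is unnormalized: ∫|Ψ|² dx = 1.0356, and ∫Ψ*·(−ħ²/2m · Ψ'') dx = 0.75882, so ⟨T⟩ = 0.75882 / 1.0356.
⟨T⟩ = 0.73274.

0.733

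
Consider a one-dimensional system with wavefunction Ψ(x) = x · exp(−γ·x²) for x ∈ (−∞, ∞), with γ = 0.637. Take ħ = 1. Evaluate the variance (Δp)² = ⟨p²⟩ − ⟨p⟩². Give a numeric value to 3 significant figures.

1.91

Compute ⟨p⟩ and ⟨p²⟩ separately; (Δp)² = ⟨p²⟩ − ⟨p⟩².
Expand each integrand as polynomial × e^(−2γx²) and use ∫x^(2j)·e^(−2γx²) dx = (2j−1)!!/(4γ)^j · √(π/(2γ)), odd powers → 0; here √(π/(2γ)) = 1.5703. Differentiate with the product rule, d/dx e^(−γx²) = −2γx·e^(−γx²).
Normalization: ∫|Ψ|² dx = 0.61630.
⟨p⟩ = 0.0000 and ⟨p²⟩ = 1.9110.
(Δp)² = 1.9110 − (0.0000)² = 1.9110.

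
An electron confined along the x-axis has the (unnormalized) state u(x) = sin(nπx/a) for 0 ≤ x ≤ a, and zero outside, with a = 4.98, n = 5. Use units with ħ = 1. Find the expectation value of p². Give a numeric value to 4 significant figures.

9.949

p² u = −ħ² d²u/dx²; ⟨p²⟩ = −ħ² ∫ u*·u'' dx / ∫|u|² dx.
d/dx sin(nπx/a) = (nπ/a)·cos(nπx/a) and d²/dx² sin(nπx/a) = −(nπ/a)²·sin(nπx/a); on 0 ≤ x ≤ a, ∫sin²(nπx/a) dx = a/2 and ∫sin(nπx/a)·cos(nπx/a) dx = 0.
State is unnormalized: ∫|u|² dx = 2.4900, and ∫u*·(−ħ² u'') dx = 24.773, so ⟨p²⟩ = 24.773 / 2.4900.
⟨p²⟩ = 9.9490.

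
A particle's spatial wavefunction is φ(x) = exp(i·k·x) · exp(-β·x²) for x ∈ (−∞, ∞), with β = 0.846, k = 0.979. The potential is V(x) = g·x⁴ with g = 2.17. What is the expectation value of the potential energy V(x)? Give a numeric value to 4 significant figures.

0.5685

⟨V⟩ = ∫ V(x)·|φ|² dx / ∫|φ|² dx.
Gaussian moments: ∫x^(2j)·e^(−2βx²) dx = (2j−1)!!/(4β)^j · √(π/(2β)), odd powers integrate to 0; here √(π/(2β)) = 1.3626.
State is unnormalized: ∫|φ|² dx = 1.3626, and ∫φ*·V(x)·φ dx = 0.77463, so ⟨V⟩ = 0.77463 / 1.3626.
⟨V⟩ = 0.56849.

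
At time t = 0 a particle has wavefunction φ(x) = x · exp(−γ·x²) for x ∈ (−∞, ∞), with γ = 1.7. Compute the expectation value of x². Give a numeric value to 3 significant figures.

⟨x²⟩ = ∫ x²·|φ|² dx / ∫|φ|² dx (integrals over the domain).
Expand each integrand as polynomial × e^(−2γx²) and use ∫x^(2j)·e^(−2γx²) dx = (2j−1)!!/(4γ)^j · √(π/(2γ)), odd powers → 0; here √(π/(2γ)) = 0.96125.
State is unnormalized: ∫|φ|² dx = 0.14136, and ∫φ*·x²·φ dx = 0.062365, so ⟨x²⟩ = 0.062365 / 0.14136.
⟨x²⟩ = 0.44118.

0.441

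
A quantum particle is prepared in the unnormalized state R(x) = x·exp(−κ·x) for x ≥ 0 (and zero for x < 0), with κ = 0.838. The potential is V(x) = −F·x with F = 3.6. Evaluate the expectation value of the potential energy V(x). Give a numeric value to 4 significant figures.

⟨V⟩ = ∫ V(x)·|R|² dx / ∫|R|² dx.
Every integrand reduces to terms xʲ·e^(−2κx) on [0, ∞); use ∫₀^∞ xʲ·e^(−2κx) dx = j!/(2κ)^(j+1).
State is unnormalized: ∫|R|² dx = 0.42482, and ∫R*·V(x)·R dx = -2.7375, so ⟨V⟩ = -2.7375 / 0.42482.
⟨V⟩ = -6.4439.

-6.444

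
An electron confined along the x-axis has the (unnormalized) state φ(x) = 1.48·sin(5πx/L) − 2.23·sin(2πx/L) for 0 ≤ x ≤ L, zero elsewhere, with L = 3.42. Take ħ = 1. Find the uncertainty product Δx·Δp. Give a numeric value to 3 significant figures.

2.75

Δx = √(⟨x²⟩−⟨x⟩²), Δp = √(⟨p²⟩−⟨p⟩²).
On 0 ≤ x ≤ L (j ≠ l): ∫sin²(jπx/L) dx = L/2, ∫sin(jπx/L)·sin(lπx/L) dx = 0; diagonal moments ∫x·sin²(jπx/L) dx = L²/4, ∫x²·sin²(jπx/L) dx = L³·(1/6 − 1/(4j²π²)); cross terms ∫x·sin(jπx/L)·sin(lπx/L) dx = 0 for j + l even and −4jlL²/(π²(j² − l²)²) for j + l odd, ∫x²·sin(jπx/L)·sin(lπx/L) dx = (−1)^(j+l)·4jlL³/(π²(j² − l²)²); higher powers the same way via product-to-sum and parts. d²/dx² sin(jπx/L) = −(jπ/L)²·sin(jπx/L); on 0 ≤ x ≤ L, ∫sin²(jπx/L) dx = L/2 and ∫sin(jπx/L)·sin(lπx/L) dx = 0 for j ≠ l, so only diagonal terms survive in ∫|φ|² and ∫φ·φ″; ∫φ·φ′ dx = [φ²/2] between the walls = 0.
Normalization: ∫|φ|² dx = 12.249.
⟨x⟩ = 1.7679, ⟨x²⟩ = 3.9868 ⇒ Δx = 0.92804.
⟨p⟩ = 0.0000, ⟨p²⟩ = 8.7937 ⇒ Δp = 2.9654.
Δx·Δp = 2.7520.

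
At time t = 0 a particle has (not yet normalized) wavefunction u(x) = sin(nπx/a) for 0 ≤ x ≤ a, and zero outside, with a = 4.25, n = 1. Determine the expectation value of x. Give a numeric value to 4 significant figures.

2.125

⟨x⟩ = ∫ x·|u|² dx / ∫|u|² dx (integrals over the domain).
With sin²θ = (1 − cos2θ)/2 on 0 ≤ x ≤ a: ∫sin²(nπx/a) dx = a/2, ∫x·sin²(nπx/a) dx = a²/4, ∫x²·sin²(nπx/a) dx = a³·(1/6 − 1/(4n²π²)); higher powers xᵏ the same way, integrating xᵏ·cos(2nπx/a) by parts.
State is unnormalized: ∫|u|² dx = 2.1250, and ∫u*·x·u dx = 4.5156, so ⟨x⟩ = 4.5156 / 2.1250.
⟨x⟩ = 2.1250.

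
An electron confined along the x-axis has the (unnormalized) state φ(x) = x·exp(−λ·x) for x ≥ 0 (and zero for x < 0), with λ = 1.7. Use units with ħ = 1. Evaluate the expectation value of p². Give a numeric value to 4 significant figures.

2.890

p² φ = −ħ² d²φ/dx²; ⟨p²⟩ = −ħ² ∫ φ*·φ'' dx / ∫|φ|² dx.
Differentiate x·exp(−λ·x) with the product rule; every integrand then reduces to terms xʲ·e^(−2λx) on [0, ∞), with ∫₀^∞ xʲ·e^(−2λx) dx = j!/(2λ)^(j+1).
State is unnormalized: ∫|φ|² dx = 0.050885, and ∫φ*·(−ħ² φ'') dx = 0.14706, so ⟨p²⟩ = 0.14706 / 0.050885.
⟨p²⟩ = 2.8900.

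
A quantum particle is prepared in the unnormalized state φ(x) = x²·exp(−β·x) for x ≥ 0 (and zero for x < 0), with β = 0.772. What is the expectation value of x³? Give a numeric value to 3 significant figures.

57.1

⟨x³⟩ = ∫ x³·|φ|² dx / ∫|φ|² dx (integrals over the domain).
Every integrand reduces to terms xʲ·e^(−2βx) on [0, ∞); use ∫₀^∞ xʲ·e^(−2βx) dx = j!/(2β)^(j+1).
State is unnormalized: ∫|φ|² dx = 2.7351, and ∫φ*·x³·φ dx = 156.05, so ⟨x³⟩ = 156.05 / 2.7351.
⟨x³⟩ = 57.053.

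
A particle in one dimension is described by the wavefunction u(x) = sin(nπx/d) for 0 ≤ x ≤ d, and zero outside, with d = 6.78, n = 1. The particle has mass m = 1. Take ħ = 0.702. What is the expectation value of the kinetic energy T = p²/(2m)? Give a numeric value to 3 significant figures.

0.0529

T = −(ħ²/2m) d²/dx², so ⟨T⟩ = −(ħ²/2m) ∫ u*·u'' dx / ∫|u|² dx; with m = 1.
d/dx sin(nπx/d) = (nπ/d)·cos(nπx/d) and d²/dx² sin(nπx/d) = −(nπ/d)²·sin(nπx/d); on 0 ≤ x ≤ d, ∫sin²(nπx/d) dx = d/2 and ∫sin(nπx/d)·cos(nπx/d) dx = 0.
State is unnormalized: ∫|u|² dx = 3.3900, and ∫u*·(−ħ²/2m · u'') dx = 0.17934, so ⟨T⟩ = 0.17934 / 3.3900.
⟨T⟩ = 0.052904.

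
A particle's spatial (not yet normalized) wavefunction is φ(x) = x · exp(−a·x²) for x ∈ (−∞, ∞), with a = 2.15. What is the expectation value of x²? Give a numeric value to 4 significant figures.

⟨x²⟩ = ∫ x²·|φ|² dx / ∫|φ|² dx (integrals over the domain).
Expand each integrand as polynomial × e^(−2ax²) and use ∫x^(2j)·e^(−2ax²) dx = (2j−1)!!/(4a)^j · √(π/(2a)), odd powers → 0; here √(π/(2a)) = 0.85475.
State is unnormalized: ∫|φ|² dx = 0.099390, and ∫φ*·x²·φ dx = 0.034671, so ⟨x²⟩ = 0.034671 / 0.099390.
⟨x²⟩ = 0.34884.

0.3488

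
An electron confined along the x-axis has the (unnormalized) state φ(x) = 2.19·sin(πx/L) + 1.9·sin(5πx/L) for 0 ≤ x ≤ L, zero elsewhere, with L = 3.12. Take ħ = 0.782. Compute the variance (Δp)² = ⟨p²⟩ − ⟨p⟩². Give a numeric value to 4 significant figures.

7.010

Compute ⟨p⟩ and ⟨p²⟩ separately; (Δp)² = ⟨p²⟩ − ⟨p⟩².
d²/dx² sin(jπx/L) = −(jπ/L)²·sin(jπx/L); on 0 ≤ x ≤ L, ∫sin²(jπx/L) dx = L/2 and ∫sin(jπx/L)·sin(lπx/L) dx = 0 for j ≠ l, so only diagonal terms survive in ∫|φ|² and ∫φ·φ″; ∫φ·φ′ dx = [φ²/2] between the walls = 0.
Normalization: ∫|φ|² dx = 13.114.
⟨p⟩ = 0.0000 and ⟨p²⟩ = 7.0104.
(Δp)² = 7.0104 − (0.0000)² = 7.0104.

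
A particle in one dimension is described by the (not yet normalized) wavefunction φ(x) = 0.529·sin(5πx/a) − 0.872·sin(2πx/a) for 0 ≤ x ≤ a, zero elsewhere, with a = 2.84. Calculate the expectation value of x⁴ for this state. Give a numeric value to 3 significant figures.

⟨x⁴⟩ = ∫ x⁴·|φ|² dx / ∫|φ|² dx (integrals over the domain).
On 0 ≤ x ≤ a (j ≠ l): ∫sin²(jπx/a) dx = a/2, ∫sin(jπx/a)·sin(lπx/a) dx = 0; diagonal moments ∫x·sin²(jπx/a) dx = a²/4, ∫x²·sin²(jπx/a) dx = a³·(1/6 − 1/(4j²π²)); cross terms ∫x·sin(jπx/a)·sin(lπx/a) dx = 0 for j + l even and −4jla²/(π²(j² − l²)²) for j + l odd, ∫x²·sin(jπx/a)·sin(lπx/a) dx = (−1)^(j+l)·4jla³/(π²(j² − l²)²); higher powers the same way via product-to-sum and parts.
State is unnormalized: ∫|φ|² dx = 1.4771, and ∫φ*·x⁴·φ dx = 20.285, so ⟨x⁴⟩ = 20.285 / 1.4771.
⟨x⁴⟩ = 13.733.

13.7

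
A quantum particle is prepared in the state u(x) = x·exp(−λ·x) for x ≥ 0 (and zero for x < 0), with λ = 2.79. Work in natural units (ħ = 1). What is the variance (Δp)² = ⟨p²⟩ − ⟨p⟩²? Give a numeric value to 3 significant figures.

Compute ⟨p⟩ and ⟨p²⟩ separately; (Δp)² = ⟨p²⟩ − ⟨p⟩².
Differentiate x·exp(−λ·x) with the product rule; every integrand then reduces to terms xʲ·e^(−2λx) on [0, ∞), with ∫₀^∞ xʲ·e^(−2λx) dx = j!/(2λ)^(j+1).
Normalization: ∫|u|² dx = 0.011511.
⟨p⟩ = 0.0000 and ⟨p²⟩ = 7.7841.
(Δp)² = 7.7841 − (0.0000)² = 7.7841.

7.78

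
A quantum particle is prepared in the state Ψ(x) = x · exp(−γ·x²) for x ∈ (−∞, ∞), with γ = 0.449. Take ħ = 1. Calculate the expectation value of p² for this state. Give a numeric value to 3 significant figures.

p² Ψ = −ħ² d²Ψ/dx²; ⟨p²⟩ = −ħ² ∫ Ψ*·Ψ'' dx / ∫|Ψ|² dx.
Expand each integrand as polynomial × e^(−2γx²) and use ∫x^(2j)·e^(−2γx²) dx = (2j−1)!!/(4γ)^j · √(π/(2γ)), odd powers → 0; here √(π/(2γ)) = 1.8704. Differentiate with the product rule, d/dx e^(−γx²) = −2γx·e^(−γx²).
State is unnormalized: ∫|Ψ|² dx = 1.0414, and ∫Ψ*·(−ħ² Ψ'') dx = 1.4028, so ⟨p²⟩ = 1.4028 / 1.0414.
⟨p²⟩ = 1.3470.

1.35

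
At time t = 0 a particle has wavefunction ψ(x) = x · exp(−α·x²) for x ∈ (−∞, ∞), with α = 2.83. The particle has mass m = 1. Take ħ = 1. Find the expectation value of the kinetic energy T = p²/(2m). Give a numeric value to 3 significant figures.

T = −(ħ²/2m) d²/dx², so ⟨T⟩ = −(ħ²/2m) ∫ ψ*·ψ'' dx / ∫|ψ|² dx; with m = 1.
Expand each integrand as polynomial × e^(−2αx²) and use ∫x^(2j)·e^(−2αx²) dx = (2j−1)!!/(4α)^j · √(π/(2α)), odd powers → 0; here √(π/(2α)) = 0.74502. Differentiate with the product rule, d/dx e^(−αx²) = −2αx·e^(−αx²).
State is unnormalized: ∫|ψ|² dx = 0.065814, and ∫ψ*·(−ħ²/2m · ψ'') dx = 0.27938, so ⟨T⟩ = 0.27938 / 0.065814.
⟨T⟩ = 4.2450.

4.25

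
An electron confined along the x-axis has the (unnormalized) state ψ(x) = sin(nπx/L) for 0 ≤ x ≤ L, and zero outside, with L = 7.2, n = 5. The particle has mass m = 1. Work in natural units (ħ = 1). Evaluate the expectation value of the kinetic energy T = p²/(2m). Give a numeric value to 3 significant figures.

2.38

T = −(ħ²/2m) d²/dx², so ⟨T⟩ = −(ħ²/2m) ∫ ψ*·ψ'' dx / ∫|ψ|² dx; with m = 1.
d/dx sin(nπx/L) = (nπ/L)·cos(nπx/L) and d²/dx² sin(nπx/L) = −(nπ/L)²·sin(nπx/L); on 0 ≤ x ≤ L, ∫sin²(nπx/L) dx = L/2 and ∫sin(nπx/L)·cos(nπx/L) dx = 0.
State is unnormalized: ∫|ψ|² dx = 3.6000, and ∫ψ*·(−ħ²/2m · ψ'') dx = 8.5674, so ⟨T⟩ = 8.5674 / 3.6000.
⟨T⟩ = 2.3798.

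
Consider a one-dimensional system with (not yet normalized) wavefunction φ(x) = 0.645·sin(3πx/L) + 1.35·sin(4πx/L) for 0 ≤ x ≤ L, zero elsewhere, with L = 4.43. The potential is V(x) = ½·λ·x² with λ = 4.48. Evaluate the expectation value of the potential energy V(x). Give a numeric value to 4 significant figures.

7.705

⟨V⟩ = ∫ V(x)·|φ|² dx / ∫|φ|² dx.
On 0 ≤ x ≤ L (j ≠ l): ∫sin²(jπx/L) dx = L/2, ∫sin(jπx/L)·sin(lπx/L) dx = 0; diagonal moments ∫x·sin²(jπx/L) dx = L²/4, ∫x²·sin²(jπx/L) dx = L³·(1/6 − 1/(4j²π²)); cross terms ∫x·sin(jπx/L)·sin(lπx/L) dx = 0 for j + l even and −4jlL²/(π²(j² − l²)²) for j + l odd, ∫x²·sin(jπx/L)·sin(lπx/L) dx = (−1)^(j+l)·4jlL³/(π²(j² − l²)²); higher powers the same way via product-to-sum and parts.
State is unnormalized: ∫|φ|² dx = 4.9583, and ∫φ*·V(x)·φ dx = 38.205, so ⟨V⟩ = 38.205 / 4.9583.
⟨V⟩ = 7.7052.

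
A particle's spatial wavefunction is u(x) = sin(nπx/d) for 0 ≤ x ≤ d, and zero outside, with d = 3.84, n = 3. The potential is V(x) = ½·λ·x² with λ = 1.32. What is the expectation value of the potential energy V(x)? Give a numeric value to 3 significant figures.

3.19

⟨V⟩ = ∫ V(x)·|u|² dx / ∫|u|² dx.
With sin²θ = (1 − cos2θ)/2 on 0 ≤ x ≤ d: ∫sin²(nπx/d) dx = d/2, ∫x·sin²(nπx/d) dx = d²/4, ∫x²·sin²(nπx/d) dx = d³·(1/6 − 1/(4n²π²)); higher powers xᵏ the same way, integrating xᵏ·cos(2nπx/d) by parts.
State is unnormalized: ∫|u|² dx = 1.9200, and ∫u*·V(x)·u dx = 6.1234, so ⟨V⟩ = 6.1234 / 1.9200.
⟨V⟩ = 3.1893.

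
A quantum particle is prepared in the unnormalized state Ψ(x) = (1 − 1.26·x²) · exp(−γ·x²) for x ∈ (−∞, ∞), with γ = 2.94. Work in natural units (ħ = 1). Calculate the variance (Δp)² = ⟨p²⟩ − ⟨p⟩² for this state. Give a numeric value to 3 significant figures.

4.64

Compute ⟨p⟩ and ⟨p²⟩ separately; (Δp)² = ⟨p²⟩ − ⟨p⟩².
Expand each integrand as polynomial × e^(−2γx²) and use ∫x^(2j)·e^(−2γx²) dx = (2j−1)!!/(4γ)^j · √(π/(2γ)), odd powers → 0; here √(π/(2γ)) = 0.73095. Differentiate with the product rule, d/dx e^(−γx²) = −2γx·e^(−γx²).
Normalization: ∫|Ψ|² dx = 0.59949.
⟨p⟩ = 0.0000 and ⟨p²⟩ = 4.6409.
(Δp)² = 4.6409 − (0.0000)² = 4.6409.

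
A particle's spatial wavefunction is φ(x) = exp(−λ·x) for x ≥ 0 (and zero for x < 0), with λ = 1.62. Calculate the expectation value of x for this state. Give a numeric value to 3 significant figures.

0.309

⟨x⟩ = ∫ x·|φ|² dx / ∫|φ|² dx (integrals over the domain).
Every integrand reduces to terms xʲ·e^(−2λx) on [0, ∞); use ∫₀^∞ xʲ·e^(−2λx) dx = j!/(2λ)^(j+1).
State is unnormalized: ∫|φ|² dx = 0.30864, and ∫φ*·x·φ dx = 0.095260, so ⟨x⟩ = 0.095260 / 0.30864.
⟨x⟩ = 0.30864.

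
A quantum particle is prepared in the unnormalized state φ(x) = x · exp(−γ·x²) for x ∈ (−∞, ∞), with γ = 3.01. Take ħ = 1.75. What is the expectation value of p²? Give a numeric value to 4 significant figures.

p² φ = −ħ² d²φ/dx²; ⟨p²⟩ = −ħ² ∫ φ*·φ'' dx / ∫|φ|² dx.
Expand each integrand as polynomial × e^(−2γx²) and use ∫x^(2j)·e^(−2γx²) dx = (2j−1)!!/(4γ)^j · √(π/(2γ)), odd powers → 0; here √(π/(2γ)) = 0.72240. Differentiate with the product rule, d/dx e^(−γx²) = −2γx·e^(−γx²).
State is unnormalized: ∫|φ|² dx = 0.060000, and ∫φ*·(−ħ² φ'') dx = 1.6593, so ⟨p²⟩ = 1.6593 / 0.060000.
⟨p²⟩ = 27.654.

27.65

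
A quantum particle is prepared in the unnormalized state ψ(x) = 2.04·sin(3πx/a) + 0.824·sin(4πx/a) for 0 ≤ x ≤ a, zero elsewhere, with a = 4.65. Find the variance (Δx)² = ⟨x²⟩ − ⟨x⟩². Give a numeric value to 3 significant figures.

Compute ⟨x⟩ and ⟨x²⟩ separately, then (Δx)² = ⟨x²⟩ − ⟨x⟩².
On 0 ≤ x ≤ a (j ≠ l): ∫sin²(jπx/a) dx = a/2, ∫sin(jπx/a)·sin(lπx/a) dx = 0; diagonal moments ∫x·sin²(jπx/a) dx = a²/4, ∫x²·sin²(jπx/a) dx = a³·(1/6 − 1/(4j²π²)); cross terms ∫x·sin(jπx/a)·sin(lπx/a) dx = 0 for j + l even and −4jla²/(π²(j² − l²)²) for j + l odd, ∫x²·sin(jπx/a)·sin(lπx/a) dx = (−1)^(j+l)·4jla³/(π²(j² − l²)²); higher powers the same way via product-to-sum and parts.
Normalization: ∫|ψ|² dx = 11.254.
⟨x⟩ = 1.6839 and ⟨x²⟩ = 4.1122.
(Δx)² = 4.1122 − (1.6839)² = 1.2766.

1.28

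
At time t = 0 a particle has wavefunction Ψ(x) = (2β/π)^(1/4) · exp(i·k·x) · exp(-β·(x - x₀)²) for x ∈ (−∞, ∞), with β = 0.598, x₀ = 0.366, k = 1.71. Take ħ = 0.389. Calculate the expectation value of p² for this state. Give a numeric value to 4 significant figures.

0.5330

p² Ψ = −ħ² d²Ψ/dx²; ⟨p²⟩ = −ħ² ∫ Ψ*·Ψ'' dx.
Gaussian moments (u = x − x₀): ∫u^(2j)·e^(−2βu²) du = (2j−1)!!/(4β)^j · √(π/(2β)), odd powers integrate to 0; here √(π/(2β)) = 1.6207. Derivatives: Ψ′ = (ik − 2βu)·Ψ, Ψ″ = ((ik − 2βu)² − 2β)·Ψ; the odd-in-u pieces drop out.
⟨p²⟩ = 0.53297.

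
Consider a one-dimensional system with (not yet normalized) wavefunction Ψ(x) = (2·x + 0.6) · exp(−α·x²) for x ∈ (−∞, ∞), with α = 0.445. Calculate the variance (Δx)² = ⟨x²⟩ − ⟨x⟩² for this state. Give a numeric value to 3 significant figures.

Compute ⟨x⟩ and ⟨x²⟩ separately, then (Δx)² = ⟨x²⟩ − ⟨x⟩².
Expand each integrand as polynomial × e^(−2αx²) and use ∫x^(2j)·e^(−2αx²) dx = (2j−1)!!/(4α)^j · √(π/(2α)), odd powers → 0; here √(π/(2α)) = 1.8788.
Normalization: ∫|Ψ|² dx = 4.8984.
⟨x⟩ = 0.51715 and ⟨x²⟩ = 1.5302.
(Δx)² = 1.5302 − (0.51715)² = 1.2628.

1.26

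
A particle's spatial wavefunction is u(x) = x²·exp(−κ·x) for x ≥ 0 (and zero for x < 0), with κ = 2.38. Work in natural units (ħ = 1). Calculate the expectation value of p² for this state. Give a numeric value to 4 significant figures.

1.888

p² u = −ħ² d²u/dx²; ⟨p²⟩ = −ħ² ∫ u*·u'' dx / ∫|u|² dx.
Differentiate x²·exp(−κ·x) with the product rule; every integrand then reduces to terms xʲ·e^(−2κx) on [0, ∞), with ∫₀^∞ xʲ·e^(−2κx) dx = j!/(2κ)^(j+1).
State is unnormalized: ∫|u|² dx = 0.0098215, and ∫u*·(−ħ² u'') dx = 0.018544, so ⟨p²⟩ = 0.018544 / 0.0098215.
⟨p²⟩ = 1.8881.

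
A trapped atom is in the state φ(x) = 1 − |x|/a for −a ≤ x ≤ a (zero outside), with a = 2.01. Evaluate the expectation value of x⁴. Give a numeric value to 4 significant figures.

⟨x⁴⟩ = ∫ x⁴·|φ|² dx / ∫|φ|² dx (integrals over the domain).
φ is even, so ∫ over [−a, a] = 2∫₀ᵃ with φ = 1 − x/a there: ∫₀ᵃ (1 − x/a)² dx = a/3, ∫₀ᵃ x²(1 − x/a)² dx = a³/30, ∫₀ᵃ x⁴(1 − x/a)² dx = a⁵/105.
State is unnormalized: ∫|φ|² dx = 1.3400, and ∫φ*·x⁴·φ dx = 0.62492, so ⟨x⁴⟩ = 0.62492 / 1.3400.
⟨x⁴⟩ = 0.46635.

0.4664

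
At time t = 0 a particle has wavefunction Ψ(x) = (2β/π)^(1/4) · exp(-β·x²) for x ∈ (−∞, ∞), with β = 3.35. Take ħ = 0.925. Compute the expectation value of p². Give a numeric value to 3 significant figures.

2.87

p² Ψ = −ħ² d²Ψ/dx²; ⟨p²⟩ = −ħ² ∫ Ψ*·Ψ'' dx.
Gaussian moments: ∫x^(2j)·e^(−2βx²) dx = (2j−1)!!/(4β)^j · √(π/(2β)), odd powers integrate to 0; here √(π/(2β)) = 0.68476. Derivatives: d/dx e^(−βx²) = −2βx·e^(−βx²), d²/dx² e^(−βx²) = (4β²x² − 2β)·e^(−βx²).
⟨p²⟩ = 2.8663.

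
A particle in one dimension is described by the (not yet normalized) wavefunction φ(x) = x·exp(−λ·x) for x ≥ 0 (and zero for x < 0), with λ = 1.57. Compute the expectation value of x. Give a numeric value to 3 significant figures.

0.955

⟨x⟩ = ∫ x·|φ|² dx / ∫|φ|² dx (integrals over the domain).
Every integrand reduces to terms xʲ·e^(−2λx) on [0, ∞); use ∫₀^∞ xʲ·e^(−2λx) dx = j!/(2λ)^(j+1).
State is unnormalized: ∫|φ|² dx = 0.064601, and ∫φ*·x·φ dx = 0.061721, so ⟨x⟩ = 0.061721 / 0.064601.
⟨x⟩ = 0.95541.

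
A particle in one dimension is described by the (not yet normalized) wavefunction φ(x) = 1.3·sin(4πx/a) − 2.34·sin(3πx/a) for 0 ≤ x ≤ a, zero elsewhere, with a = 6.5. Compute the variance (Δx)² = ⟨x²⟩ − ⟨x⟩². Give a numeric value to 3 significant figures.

2.11

Compute ⟨x⟩ and ⟨x²⟩ separately, then (Δx)² = ⟨x²⟩ − ⟨x⟩².
On 0 ≤ x ≤ a (j ≠ l): ∫sin²(jπx/a) dx = a/2, ∫sin(jπx/a)·sin(lπx/a) dx = 0; diagonal moments ∫x·sin²(jπx/a) dx = a²/4, ∫x²·sin²(jπx/a) dx = a³·(1/6 − 1/(4j²π²)); cross terms ∫x·sin(jπx/a)·sin(lπx/a) dx = 0 for j + l even and −4jla²/(π²(j² − l²)²) for j + l odd, ∫x²·sin(jπx/a)·sin(lπx/a) dx = (−1)^(j+l)·4jla³/(π²(j² − l²)²); higher powers the same way via product-to-sum and parts.
Normalization: ∫|φ|² dx = 23.288.
⟨x⟩ = 4.3455 and ⟨x²⟩ = 20.991.
(Δx)² = 20.991 − (4.3455)² = 2.1074.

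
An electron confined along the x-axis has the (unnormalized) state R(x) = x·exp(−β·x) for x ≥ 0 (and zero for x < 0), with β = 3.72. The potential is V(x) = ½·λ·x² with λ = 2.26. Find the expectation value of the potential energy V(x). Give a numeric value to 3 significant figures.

0.245

⟨V⟩ = ∫ V(x)·|R|² dx / ∫|R|² dx.
Every integrand reduces to terms xʲ·e^(−2βx) on [0, ∞); use ∫₀^∞ xʲ·e^(−2βx) dx = j!/(2β)^(j+1).
State is unnormalized: ∫|R|² dx = 0.0048564, and ∫R*·V(x)·R dx = 0.0011897, so ⟨V⟩ = 0.0011897 / 0.0048564.
⟨V⟩ = 0.24497.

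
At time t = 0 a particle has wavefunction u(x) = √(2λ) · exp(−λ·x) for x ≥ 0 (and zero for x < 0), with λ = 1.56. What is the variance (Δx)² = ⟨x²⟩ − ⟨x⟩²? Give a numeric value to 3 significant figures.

Compute ⟨x⟩ and ⟨x²⟩ separately, then (Δx)² = ⟨x²⟩ − ⟨x⟩².
Every integrand reduces to terms xʲ·e^(−2λx) on [0, ∞); use ∫₀^∞ xʲ·e^(−2λx) dx = j!/(2λ)^(j+1).
⟨x⟩ = 0.32051 and ⟨x²⟩ = 0.20546.
(Δx)² = 0.20546 − (0.32051)² = 0.10273.

0.103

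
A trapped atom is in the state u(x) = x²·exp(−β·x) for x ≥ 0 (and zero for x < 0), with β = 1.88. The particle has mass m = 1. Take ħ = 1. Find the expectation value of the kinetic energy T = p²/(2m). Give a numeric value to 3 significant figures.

0.589

T = −(ħ²/2m) d²/dx², so ⟨T⟩ = −(ħ²/2m) ∫ u*·u'' dx / ∫|u|² dx; with m = 1.
Differentiate x²·exp(−β·x) with the product rule; every integrand then reduces to terms xʲ·e^(−2βx) on [0, ∞), with ∫₀^∞ xʲ·e^(−2βx) dx = j!/(2β)^(j+1).
State is unnormalized: ∫|u|² dx = 0.031935, and ∫u*·(−ħ²/2m · u'') dx = 0.018812, so ⟨T⟩ = 0.018812 / 0.031935.
⟨T⟩ = 0.58907.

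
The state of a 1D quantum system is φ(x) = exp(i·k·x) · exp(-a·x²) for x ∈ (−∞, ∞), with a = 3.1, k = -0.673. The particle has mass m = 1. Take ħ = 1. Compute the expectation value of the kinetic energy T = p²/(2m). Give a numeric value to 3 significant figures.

1.78

T = −(ħ²/2m) d²/dx², so ⟨T⟩ = −(ħ²/2m) ∫ φ*·φ'' dx / ∫|φ|² dx; with m = 1.
Gaussian moments: ∫x^(2j)·e^(−2ax²) dx = (2j−1)!!/(4a)^j · √(π/(2a)), odd powers integrate to 0; here √(π/(2a)) = 0.71183. Derivatives: φ′ = (ik − 2ax)·φ, φ″ = ((ik − 2ax)² − 2a)·φ; the odd-in-x pieces drop out.
State is unnormalized: ∫|φ|² dx = 0.71183, and ∫φ*·(−ħ²/2m · φ'') dx = 1.2645, so ⟨T⟩ = 1.2645 / 0.71183.
⟨T⟩ = 1.7765.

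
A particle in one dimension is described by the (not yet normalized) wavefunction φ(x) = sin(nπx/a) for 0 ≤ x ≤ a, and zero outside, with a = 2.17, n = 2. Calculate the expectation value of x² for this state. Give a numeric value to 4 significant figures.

1.510

⟨x²⟩ = ∫ x²·|φ|² dx / ∫|φ|² dx (integrals over the domain).
With sin²θ = (1 − cos2θ)/2 on 0 ≤ x ≤ a: ∫sin²(nπx/a) dx = a/2, ∫x·sin²(nπx/a) dx = a²/4, ∫x²·sin²(nπx/a) dx = a³·(1/6 − 1/(4n²π²)); higher powers xᵏ the same way, integrating xᵏ·cos(2nπx/a) by parts.
State is unnormalized: ∫|φ|² dx = 1.0850, and ∫φ*·x²·φ dx = 1.6383, so ⟨x²⟩ = 1.6383 / 1.0850.
⟨x²⟩ = 1.5100.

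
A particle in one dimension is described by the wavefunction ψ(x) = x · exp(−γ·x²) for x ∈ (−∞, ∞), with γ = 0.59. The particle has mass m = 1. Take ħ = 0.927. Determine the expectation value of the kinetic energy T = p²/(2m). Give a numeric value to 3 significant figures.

0.761

T = −(ħ²/2m) d²/dx², so ⟨T⟩ = −(ħ²/2m) ∫ ψ*·ψ'' dx / ∫|ψ|² dx; with m = 1.
Expand each integrand as polynomial × e^(−2γx²) and use ∫x^(2j)·e^(−2γx²) dx = (2j−1)!!/(4γ)^j · √(π/(2γ)), odd powers → 0; here √(π/(2γ)) = 1.6317. Differentiate with the product rule, d/dx e^(−γx²) = −2γx·e^(−γx²).
State is unnormalized: ∫|ψ|² dx = 0.69139, and ∫ψ*·(−ħ²/2m · ψ'') dx = 0.52580, so ⟨T⟩ = 0.52580 / 0.69139.
⟨T⟩ = 0.76051.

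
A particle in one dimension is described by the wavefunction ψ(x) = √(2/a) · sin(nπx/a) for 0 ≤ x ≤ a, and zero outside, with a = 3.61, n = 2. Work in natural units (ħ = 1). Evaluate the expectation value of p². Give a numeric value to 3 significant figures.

3.03

p² ψ = −ħ² d²ψ/dx²; ⟨p²⟩ = −ħ² ∫ ψ*·ψ'' dx.
d/dx sin(nπx/a) = (nπ/a)·cos(nπx/a) and d²/dx² sin(nπx/a) = −(nπ/a)²·sin(nπx/a); on 0 ≤ x ≤ a, ∫sin²(nπx/a) dx = a/2 and ∫sin(nπx/a)·cos(nπx/a) dx = 0.
⟨p²⟩ = 3.0293.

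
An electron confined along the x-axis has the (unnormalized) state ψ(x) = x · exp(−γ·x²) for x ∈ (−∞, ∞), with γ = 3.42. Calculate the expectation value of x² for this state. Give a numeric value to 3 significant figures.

⟨x²⟩ = ∫ x²·|ψ|² dx / ∫|ψ|² dx (integrals over the domain).
Expand each integrand as polynomial × e^(−2γx²) and use ∫x^(2j)·e^(−2γx²) dx = (2j−1)!!/(4γ)^j · √(π/(2γ)), odd powers → 0; here √(π/(2γ)) = 0.67771.
State is unnormalized: ∫|ψ|² dx = 0.049541, and ∫ψ*·x²·ψ dx = 0.010864, so ⟨x²⟩ = 0.010864 / 0.049541.
⟨x²⟩ = 0.21930.

0.219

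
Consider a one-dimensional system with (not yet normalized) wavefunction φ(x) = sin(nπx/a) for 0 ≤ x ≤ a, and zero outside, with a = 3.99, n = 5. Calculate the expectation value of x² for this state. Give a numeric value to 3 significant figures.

5.27

⟨x²⟩ = ∫ x²·|φ|² dx / ∫|φ|² dx (integrals over the domain).
With sin²θ = (1 − cos2θ)/2 on 0 ≤ x ≤ a: ∫sin²(nπx/a) dx = a/2, ∫x·sin²(nπx/a) dx = a²/4, ∫x²·sin²(nπx/a) dx = a³·(1/6 − 1/(4n²π²)); higher powers xᵏ the same way, integrating xᵏ·cos(2nπx/a) by parts.
State is unnormalized: ∫|φ|² dx = 1.9950, and ∫φ*·x²·φ dx = 10.523, so ⟨x²⟩ = 10.523 / 1.9950.
⟨x²⟩ = 5.2744.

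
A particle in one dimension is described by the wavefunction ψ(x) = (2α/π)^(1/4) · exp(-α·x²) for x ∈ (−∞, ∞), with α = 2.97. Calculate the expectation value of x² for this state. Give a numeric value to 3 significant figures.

0.0842

⟨x²⟩ = ∫ x²·|ψ|² dx (integrals over the domain).
Gaussian moments: ∫x^(2j)·e^(−2αx²) dx = (2j−1)!!/(4α)^j · √(π/(2α)), odd powers integrate to 0; here √(π/(2α)) = 0.72725.
⟨x²⟩ = 0.084175.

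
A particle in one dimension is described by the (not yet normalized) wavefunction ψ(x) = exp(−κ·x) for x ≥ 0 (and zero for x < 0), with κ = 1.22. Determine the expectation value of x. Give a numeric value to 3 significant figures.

⟨x⟩ = ∫ x·|ψ|² dx / ∫|ψ|² dx (integrals over the domain).
Every integrand reduces to terms xʲ·e^(−2κx) on [0, ∞); use ∫₀^∞ xʲ·e^(−2κx) dx = j!/(2κ)^(j+1).
State is unnormalized: ∫|ψ|² dx = 0.40984, and ∫ψ*·x·ψ dx = 0.16797, so ⟨x⟩ = 0.16797 / 0.40984.
⟨x⟩ = 0.40984.

0.410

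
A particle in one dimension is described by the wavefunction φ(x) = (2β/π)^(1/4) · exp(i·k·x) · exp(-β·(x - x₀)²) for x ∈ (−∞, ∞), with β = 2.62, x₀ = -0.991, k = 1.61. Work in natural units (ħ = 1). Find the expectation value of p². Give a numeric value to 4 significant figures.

5.212

p² φ = −ħ² d²φ/dx²; ⟨p²⟩ = −ħ² ∫ φ*·φ'' dx.
Gaussian moments (u = x − x₀): ∫u^(2j)·e^(−2βu²) du = (2j−1)!!/(4β)^j · √(π/(2β)), odd powers integrate to 0; here √(π/(2β)) = 0.77430. Derivatives: φ′ = (ik − 2βu)·φ, φ″ = ((ik − 2βu)² − 2β)·φ; the odd-in-u pieces drop out.
⟨p²⟩ = 5.2121.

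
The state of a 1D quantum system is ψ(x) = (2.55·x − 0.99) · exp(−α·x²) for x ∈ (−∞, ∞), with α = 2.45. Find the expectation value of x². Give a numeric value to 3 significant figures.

0.184

⟨x²⟩ = ∫ x²·|ψ|² dx / ∫|ψ|² dx (integrals over the domain).
Expand each integrand as polynomial × e^(−2αx²) and use ∫x^(2j)·e^(−2αx²) dx = (2j−1)!!/(4α)^j · √(π/(2α)), odd powers → 0; here √(π/(2α)) = 0.80071.
State is unnormalized: ∫|ψ|² dx = 1.3161, and ∫ψ*·x²·ψ dx = 0.24272, so ⟨x²⟩ = 0.24272 / 1.3161.
⟨x²⟩ = 0.18443.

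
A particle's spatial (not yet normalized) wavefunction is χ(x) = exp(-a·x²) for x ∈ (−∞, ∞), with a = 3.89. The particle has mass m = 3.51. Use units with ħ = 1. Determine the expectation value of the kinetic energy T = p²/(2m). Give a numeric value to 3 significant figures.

0.554

T = −(ħ²/2m) d²/dx², so ⟨T⟩ = −(ħ²/2m) ∫ χ*·χ'' dx / ∫|χ|² dx; with m = 3.51.
Gaussian moments: ∫x^(2j)·e^(−2ax²) dx = (2j−1)!!/(4a)^j · √(π/(2a)), odd powers integrate to 0; here √(π/(2a)) = 0.63546. Derivatives: d/dx e^(−ax²) = −2ax·e^(−ax²), d²/dx² e^(−ax²) = (4a²x² − 2a)·e^(−ax²).
State is unnormalized: ∫|χ|² dx = 0.63546, and ∫χ*·(−ħ²/2m · χ'') dx = 0.35213, so ⟨T⟩ = 0.35213 / 0.63546.
⟨T⟩ = 0.55413.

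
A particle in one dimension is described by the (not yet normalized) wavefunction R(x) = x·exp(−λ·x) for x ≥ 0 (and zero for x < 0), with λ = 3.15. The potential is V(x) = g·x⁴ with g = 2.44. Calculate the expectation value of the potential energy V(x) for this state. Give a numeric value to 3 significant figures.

⟨V⟩ = ∫ V(x)·|R|² dx / ∫|R|² dx.
Every integrand reduces to terms xʲ·e^(−2λx) on [0, ∞); use ∫₀^∞ xʲ·e^(−2λx) dx = j!/(2λ)^(j+1).
State is unnormalized: ∫|R|² dx = 0.0079985, and ∫R*·V(x)·R dx = 0.0044600, so ⟨V⟩ = 0.0044600 / 0.0079985.
⟨V⟩ = 0.55761.

0.558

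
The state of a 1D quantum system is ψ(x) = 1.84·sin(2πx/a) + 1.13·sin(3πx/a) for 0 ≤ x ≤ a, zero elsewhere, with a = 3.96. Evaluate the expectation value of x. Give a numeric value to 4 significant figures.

⟨x⟩ = ∫ x·|ψ|² dx / ∫|ψ|² dx (integrals over the domain).
On 0 ≤ x ≤ a (j ≠ l): ∫sin²(jπx/a) dx = a/2, ∫sin(jπx/a)·sin(lπx/a) dx = 0; diagonal moments ∫x·sin²(jπx/a) dx = a²/4, ∫x²·sin²(jπx/a) dx = a³·(1/6 − 1/(4j²π²)); cross terms ∫x·sin(jπx/a)·sin(lπx/a) dx = 0 for j + l even and −4jla²/(π²(j² − l²)²) for j + l odd, ∫x²·sin(jπx/a)·sin(lπx/a) dx = (−1)^(j+l)·4jla³/(π²(j² − l²)²); higher powers the same way via product-to-sum and parts.
State is unnormalized: ∫|ψ|² dx = 9.2318, and ∫ψ*·x·ψ dx = 11.936, so ⟨x⟩ = 11.936 / 9.2318.
⟨x⟩ = 1.2929.

1.293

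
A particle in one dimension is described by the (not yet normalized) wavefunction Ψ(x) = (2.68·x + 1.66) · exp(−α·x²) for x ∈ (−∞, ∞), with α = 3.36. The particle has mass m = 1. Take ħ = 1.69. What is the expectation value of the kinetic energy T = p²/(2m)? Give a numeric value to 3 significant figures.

6.36

T = −(ħ²/2m) d²/dx², so ⟨T⟩ = −(ħ²/2m) ∫ Ψ*·Ψ'' dx / ∫|Ψ|² dx; with m = 1.
Expand each integrand as polynomial × e^(−2αx²) and use ∫x^(2j)·e^(−2αx²) dx = (2j−1)!!/(4α)^j · √(π/(2α)), odd powers → 0; here √(π/(2α)) = 0.68374. Differentiate with the product rule, d/dx e^(−αx²) = −2αx·e^(−αx²).
State is unnormalized: ∫|Ψ|² dx = 2.2495, and ∫Ψ*·(−ħ²/2m · Ψ'') dx = 14.300, so ⟨T⟩ = 14.300 / 2.2495.
⟨T⟩ = 6.3570.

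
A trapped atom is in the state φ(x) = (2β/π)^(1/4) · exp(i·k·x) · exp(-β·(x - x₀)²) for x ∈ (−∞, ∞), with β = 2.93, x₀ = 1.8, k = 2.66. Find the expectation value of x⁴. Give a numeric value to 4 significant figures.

12.18

⟨x⁴⟩ = ∫ x⁴·|φ|² dx (integrals over the domain).
Gaussian moments (u = x − x₀): ∫u^(2j)·e^(−2βu²) du = (2j−1)!!/(4β)^j · √(π/(2β)), odd powers integrate to 0; here √(π/(2β)) = 0.73219.
⟨x⁴⟩ = 12.178.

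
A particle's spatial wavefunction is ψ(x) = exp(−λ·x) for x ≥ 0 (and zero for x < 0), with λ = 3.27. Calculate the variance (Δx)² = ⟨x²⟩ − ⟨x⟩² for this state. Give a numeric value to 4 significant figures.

Compute ⟨x⟩ and ⟨x²⟩ separately, then (Δx)² = ⟨x²⟩ − ⟨x⟩².
Every integrand reduces to terms xʲ·e^(−2λx) on [0, ∞); use ∫₀^∞ xʲ·e^(−2λx) dx = j!/(2λ)^(j+1).
Normalization: ∫|ψ|² dx = 0.15291.
⟨x⟩ = 0.15291 and ⟨x²⟩ = 0.046760.
(Δx)² = 0.046760 − (0.15291)² = 0.023380.

0.02338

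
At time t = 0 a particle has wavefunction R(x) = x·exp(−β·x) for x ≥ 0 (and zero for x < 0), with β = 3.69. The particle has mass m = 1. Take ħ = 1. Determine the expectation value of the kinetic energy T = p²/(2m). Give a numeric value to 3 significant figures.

T = −(ħ²/2m) d²/dx², so ⟨T⟩ = −(ħ²/2m) ∫ R*·R'' dx / ∫|R|² dx; with m = 1.
Differentiate x·exp(−β·x) with the product rule; every integrand then reduces to terms xʲ·e^(−2βx) on [0, ∞), with ∫₀^∞ xʲ·e^(−2βx) dx = j!/(2β)^(j+1).
State is unnormalized: ∫|R|² dx = 0.0049758, and ∫R*·(−ħ²/2m · R'') dx = 0.033875, so ⟨T⟩ = 0.033875 / 0.0049758.
⟨T⟩ = 6.8081.

6.81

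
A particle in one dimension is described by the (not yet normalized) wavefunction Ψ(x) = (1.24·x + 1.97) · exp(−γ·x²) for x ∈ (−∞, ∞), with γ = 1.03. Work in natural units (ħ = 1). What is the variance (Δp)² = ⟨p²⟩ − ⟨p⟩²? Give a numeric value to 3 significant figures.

Compute ⟨p⟩ and ⟨p²⟩ separately; (Δp)² = ⟨p²⟩ − ⟨p⟩².
Expand each integrand as polynomial × e^(−2γx²) and use ∫x^(2j)·e^(−2γx²) dx = (2j−1)!!/(4γ)^j · √(π/(2γ)), odd powers → 0; here √(π/(2γ)) = 1.2349. Differentiate with the product rule, d/dx e^(−γx²) = −2γx·e^(−γx²).
Normalization: ∫|Ψ|² dx = 5.2535.
⟨p⟩ = 0.0000 and ⟨p²⟩ = 1.2107.
(Δp)² = 1.2107 − (0.0000)² = 1.2107.

1.21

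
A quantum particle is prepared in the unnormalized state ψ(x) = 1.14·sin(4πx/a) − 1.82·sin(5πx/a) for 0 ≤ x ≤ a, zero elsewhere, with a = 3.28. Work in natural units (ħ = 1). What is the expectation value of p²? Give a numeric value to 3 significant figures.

p² ψ = −ħ² d²ψ/dx²; ⟨p²⟩ = −ħ² ∫ ψ*·ψ'' dx / ∫|ψ|² dx.
d²/dx² sin(jπx/a) = −(jπ/a)²·sin(jπx/a); on 0 ≤ x ≤ a, ∫sin²(jπx/a) dx = a/2 and ∫sin(jπx/a)·sin(lπx/a) dx = 0 for j ≠ l, so only diagonal terms survive in ∫|ψ|² and ∫ψ·ψ″; ∫ψ·ψ′ dx = [ψ²/2] between the walls = 0.
State is unnormalized: ∫|ψ|² dx = 7.5637, and ∫ψ*·(−ħ² ψ'') dx = 155.87, so ⟨p²⟩ = 155.87 / 7.5637.
⟨p²⟩ = 20.608.

20.6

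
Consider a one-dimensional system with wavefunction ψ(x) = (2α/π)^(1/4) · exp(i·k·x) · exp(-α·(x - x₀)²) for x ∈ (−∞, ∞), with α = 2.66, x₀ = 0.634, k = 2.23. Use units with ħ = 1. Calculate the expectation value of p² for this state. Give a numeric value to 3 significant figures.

7.63

p² ψ = −ħ² d²ψ/dx²; ⟨p²⟩ = −ħ² ∫ ψ*·ψ'' dx.
Gaussian moments (u = x − x₀): ∫u^(2j)·e^(−2αu²) du = (2j−1)!!/(4α)^j · √(π/(2α)), odd powers integrate to 0; here √(π/(2α)) = 0.76846. Derivatives: ψ′ = (ik − 2αu)·ψ, ψ″ = ((ik − 2αu)² − 2α)·ψ; the odd-in-u pieces drop out.
⟨p²⟩ = 7.6329.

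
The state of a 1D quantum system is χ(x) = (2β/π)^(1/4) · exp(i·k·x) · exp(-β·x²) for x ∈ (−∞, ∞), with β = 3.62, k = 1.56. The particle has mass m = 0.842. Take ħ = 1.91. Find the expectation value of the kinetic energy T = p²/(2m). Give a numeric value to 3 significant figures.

T = −(ħ²/2m) d²/dx², so ⟨T⟩ = −(ħ²/2m) ∫ χ*·χ'' dx; with m = 0.842.
Gaussian moments: ∫x^(2j)·e^(−2βx²) dx = (2j−1)!!/(4β)^j · √(π/(2β)), odd powers integrate to 0; here √(π/(2β)) = 0.65873. Derivatives: χ′ = (ik − 2βx)·χ, χ″ = ((ik − 2βx)² − 2β)·χ; the odd-in-x pieces drop out.
⟨T⟩ = 13.114.

13.1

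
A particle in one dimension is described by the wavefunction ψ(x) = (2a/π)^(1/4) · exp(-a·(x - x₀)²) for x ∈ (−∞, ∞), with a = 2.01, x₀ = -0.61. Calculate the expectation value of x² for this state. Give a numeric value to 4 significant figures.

⟨x²⟩ = ∫ x²·|ψ|² dx (integrals over the domain).
Gaussian moments (u = x − x₀): ∫u^(2j)·e^(−2au²) du = (2j−1)!!/(4a)^j · √(π/(2a)), odd powers integrate to 0; here √(π/(2a)) = 0.88402.
⟨x²⟩ = 0.49648.

0.4965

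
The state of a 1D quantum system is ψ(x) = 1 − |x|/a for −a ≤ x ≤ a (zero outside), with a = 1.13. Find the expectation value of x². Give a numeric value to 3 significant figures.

0.128

⟨x²⟩ = ∫ x²·|ψ|² dx / ∫|ψ|² dx (integrals over the domain).
ψ is even, so ∫ over [−a, a] = 2∫₀ᵃ with ψ = 1 − x/a there: ∫₀ᵃ (1 − x/a)² dx = a/3, ∫₀ᵃ x²(1 − x/a)² dx = a³/30, ∫₀ᵃ x⁴(1 − x/a)² dx = a⁵/105.
State is unnormalized: ∫|ψ|² dx = 0.75333, and ∫ψ*·x²·ψ dx = 0.096193, so ⟨x²⟩ = 0.096193 / 0.75333.
⟨x²⟩ = 0.12769.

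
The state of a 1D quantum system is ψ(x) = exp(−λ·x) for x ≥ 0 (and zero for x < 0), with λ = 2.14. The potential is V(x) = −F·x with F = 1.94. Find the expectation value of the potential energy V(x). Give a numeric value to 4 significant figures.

⟨V⟩ = ∫ V(x)·|ψ|² dx / ∫|ψ|² dx.
Every integrand reduces to terms xʲ·e^(−2λx) on [0, ∞); use ∫₀^∞ xʲ·e^(−2λx) dx = j!/(2λ)^(j+1).
State is unnormalized: ∫|ψ|² dx = 0.23364, and ∫ψ*·V(x)·ψ dx = -0.10590, so ⟨V⟩ = -0.10590 / 0.23364.
⟨V⟩ = -0.45327.

-0.4533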